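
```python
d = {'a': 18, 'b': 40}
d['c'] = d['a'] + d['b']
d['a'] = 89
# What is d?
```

After line 1: d = {'a': 18, 'b': 40}
After line 2 (d['c'] = 18 + 40): d = {'a': 18, 'b': 40, 'c': 58}
After line 3: d = {'a': 89, 'b': 40, 'c': 58}

{'a': 89, 'b': 40, 'c': 58}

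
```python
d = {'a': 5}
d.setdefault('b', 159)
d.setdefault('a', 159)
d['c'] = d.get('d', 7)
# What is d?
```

After line 1: d = {'a': 5}
After line 2 (setdefault adds 'b'=159): d = {'a': 5, 'b': 159}
After line 3 (setdefault 'a' no-op, already exists): d = {'a': 5, 'b': 159}
After line 4 (get('d', 7) returns default since 'd' not in d): d = {'a': 5, 'b': 159, 'c': 7}

{'a': 5, 'b': 159, 'c': 7}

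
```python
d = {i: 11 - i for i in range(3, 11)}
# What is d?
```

{3: 8, 4: 7, 5: 6, 6: 5, 7: 4, 8: 3, 9: 2, 10: 1}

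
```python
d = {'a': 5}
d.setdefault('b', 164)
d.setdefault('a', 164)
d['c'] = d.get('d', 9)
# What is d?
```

After line 1: d = {'a': 5}
After line 2 (setdefault adds 'b'=164): d = {'a': 5, 'b': 164}
After line 3 (setdefault 'a' no-op, already exists): d = {'a': 5, 'b': 164}
After line 4 (get('d', 9) returns default since 'd' not in d): d = {'a': 5, 'b': 164, 'c': 9}

{'a': 5, 'b': 164, 'c': 9}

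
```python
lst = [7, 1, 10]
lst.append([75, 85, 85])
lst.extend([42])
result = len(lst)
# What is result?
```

After line 1: lst = [7, 1, 10]
After line 2 (append adds [75, 85, 85] as single element): lst = [7, 1, 10, [75, 85, 85]]
After line 3 (extend unpacks [42], adds 42): lst = [7, 1, 10, [75, 85, 85], 42]
After line 4: result = len(lst) = 5

5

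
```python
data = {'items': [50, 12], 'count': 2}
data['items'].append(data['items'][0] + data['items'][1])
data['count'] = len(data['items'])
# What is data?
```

After line 1: data = {'items': [50, 12], 'count': 2}
After line 2 (append 50 + 12 = 62): data = {'items': [50, 12, 62], 'count': 2}
After line 3 (count = len(items) = 3): data = {'items': [50, 12, 62], 'count': 3}

{'items': [50, 12, 62], 'count': 3}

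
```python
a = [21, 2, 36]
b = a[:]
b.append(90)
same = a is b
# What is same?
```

After line 1: a = [21, 2, 36]
After line 2 (b = a[:] is a shallow copy, new object): a = [21, 2, 36], b = [21, 2, 36]
After line 3 (append only mutates b): a = [21, 2, 36], b = [21, 2, 36, 90]
After line 4 (same = a is b; different objects -> False): same = False

False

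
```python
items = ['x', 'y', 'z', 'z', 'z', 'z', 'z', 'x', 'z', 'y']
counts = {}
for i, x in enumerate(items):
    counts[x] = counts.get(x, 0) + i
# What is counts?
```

Initial: counts = {}, items = ['x', 'y', 'z', 'z', 'z', 'z', 'z', 'x', 'z', 'y']
i=0, x='x': counts = {'x': 0}
i=1, x='y': counts = {'x': 0, 'y': 1}
i=2, x='z': counts = {'x': 0, 'y': 1, 'z': 2}
i=3, x='z': counts = {'x': 0, 'y': 1, 'z': 5}
i=4, x='z': counts = {'x': 0, 'y': 1, 'z': 9}
i=5, x='z': counts = {'x': 0, 'y': 1, 'z': 14}
i=6, x='z': counts = {'x': 0, 'y': 1, 'z': 20}
i=7, x='x': counts = {'x': 7, 'y': 1, 'z': 20}
i=8, x='z': counts = {'x': 7, 'y': 1, 'z': 28}
i=9, x='y': counts = {'x': 7, 'y': 10, 'z': 28}

{'x': 7, 'y': 10, 'z': 28}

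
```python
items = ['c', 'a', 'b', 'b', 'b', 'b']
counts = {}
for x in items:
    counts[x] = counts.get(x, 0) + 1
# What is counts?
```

Initial: counts = {}, items = ['c', 'a', 'b', 'b', 'b', 'b']
See 'c': counts = {'c': 1}
See 'a': counts = {'c': 1, 'a': 1}
See 'b': counts = {'c': 1, 'a': 1, 'b': 1}
See 'b': counts = {'c': 1, 'a': 1, 'b': 2}
See 'b': counts = {'c': 1, 'a': 1, 'b': 3}
See 'b': counts = {'c': 1, 'a': 1, 'b': 4}

{'c': 1, 'a': 1, 'b': 4}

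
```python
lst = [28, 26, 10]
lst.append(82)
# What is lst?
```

[28, 26, 10, 82]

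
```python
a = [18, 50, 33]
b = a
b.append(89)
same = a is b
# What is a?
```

After line 1: a = [18, 50, 33]
After line 2 (b = a is an alias, same object): a = [18, 50, 33], b = [18, 50, 33]
After line 3 (b.append mutates the shared list): a = [18, 50, 33, 89], b = [18, 50, 33, 89]
After line 4 (same = a is b; same object -> True): same = True

[18, 50, 33, 89]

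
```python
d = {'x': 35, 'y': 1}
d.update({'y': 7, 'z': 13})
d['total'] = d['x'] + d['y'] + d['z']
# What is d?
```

After line 1: d = {'x': 35, 'y': 1}
After line 2 (y overwritten, z added): d = {'x': 35, 'y': 7, 'z': 13}
After line 3 (total = 35 + 7 + 13 = 55): d = {'x': 35, 'y': 7, 'z': 13, 'total': 55}

{'x': 35, 'y': 7, 'z': 13, 'total': 55}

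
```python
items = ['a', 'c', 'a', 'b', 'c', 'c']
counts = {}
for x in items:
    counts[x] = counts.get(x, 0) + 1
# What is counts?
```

Initial: counts = {}, items = ['a', 'c', 'a', 'b', 'c', 'c']
See 'a': counts = {'a': 1}
See 'c': counts = {'a': 1, 'c': 1}
See 'a': counts = {'a': 2, 'c': 1}
See 'b': counts = {'a': 2, 'c': 1, 'b': 1}
See 'c': counts = {'a': 2, 'c': 2, 'b': 1}
See 'c': counts = {'a': 2, 'c': 3, 'b': 1}

{'a': 2, 'c': 3, 'b': 1}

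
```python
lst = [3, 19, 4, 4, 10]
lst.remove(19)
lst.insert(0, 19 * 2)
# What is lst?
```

After line 1: lst = [3, 19, 4, 4, 10]
After line 2 (remove first 19): lst = [3, 4, 4, 10]
After line 3 (insert 38 at index 0): lst = [38, 3, 4, 4, 10]

[38, 3, 4, 4, 10]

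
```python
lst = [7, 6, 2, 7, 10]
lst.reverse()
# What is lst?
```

[10, 7, 2, 6, 7]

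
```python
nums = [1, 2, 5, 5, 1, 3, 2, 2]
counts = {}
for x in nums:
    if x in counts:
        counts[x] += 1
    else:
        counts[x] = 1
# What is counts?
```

Initial: counts = {}, nums = [1, 2, 5, 5, 1, 3, 2, 2]
See 1: counts = {1: 1}
See 2: counts = {1: 1, 2: 1}
See 5: counts = {1: 1, 2: 1, 5: 1}
See 5: counts = {1: 1, 2: 1, 5: 2}
See 1: counts = {1: 2, 2: 1, 5: 2}
See 3: counts = {1: 2, 2: 1, 5: 2, 3: 1}
See 2: counts = {1: 2, 2: 2, 5: 2, 3: 1}
See 2: counts = {1: 2, 2: 3, 5: 2, 3: 1}

{1: 2, 2: 3, 5: 2, 3: 1}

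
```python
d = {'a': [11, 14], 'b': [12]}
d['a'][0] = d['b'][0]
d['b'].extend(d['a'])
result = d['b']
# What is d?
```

After line 1: d = {'a': [11, 14], 'b': [12]}
After line 2 (a[0] = b[0] = 12): d = {'a': [12, 14], 'b': [12]}
After line 3 (b.extend(a) appends [12, 14]): d = {'a': [12, 14], 'b': [12, 12, 14]}
After line 4: result = d['b'] = [12, 12, 14]

{'a': [12, 14], 'b': [12, 12, 14]}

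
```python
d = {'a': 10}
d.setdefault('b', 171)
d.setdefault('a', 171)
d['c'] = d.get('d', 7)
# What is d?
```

After line 1: d = {'a': 10}
After line 2 (setdefault adds 'b'=171): d = {'a': 10, 'b': 171}
After line 3 (setdefault 'a' no-op, already exists): d = {'a': 10, 'b': 171}
After line 4 (get('d', 7) returns default since 'd' not in d): d = {'a': 10, 'b': 171, 'c': 7}

{'a': 10, 'b': 171, 'c': 7}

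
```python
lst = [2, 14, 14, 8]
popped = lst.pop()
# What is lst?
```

[2, 14, 14]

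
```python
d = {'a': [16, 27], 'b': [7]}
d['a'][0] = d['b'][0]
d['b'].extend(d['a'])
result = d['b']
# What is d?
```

After line 1: d = {'a': [16, 27], 'b': [7]}
After line 2 (a[0] = b[0] = 7): d = {'a': [7, 27], 'b': [7]}
After line 3 (b.extend(a) appends [7, 27]): d = {'a': [7, 27], 'b': [7, 7, 27]}
After line 4: result = d['b'] = [7, 7, 27]

{'a': [7, 27], 'b': [7, 7, 27]}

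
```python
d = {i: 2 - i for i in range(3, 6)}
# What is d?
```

{3: -1, 4: -2, 5: -3}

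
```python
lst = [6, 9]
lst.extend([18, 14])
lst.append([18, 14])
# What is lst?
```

After line 1: lst = [6, 9]
After line 2 (extend unpacks [18, 14]): lst = [6, 9, 18, 14]
After line 3 (append adds [18, 14] as single element): lst = [6, 9, 18, 14, [18, 14]]

[6, 9, 18, 14, [18, 14]]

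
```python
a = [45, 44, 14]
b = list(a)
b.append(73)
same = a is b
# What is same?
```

After line 1: a = [45, 44, 14]
After line 2 (b = list(a) is a shallow copy, new object): a = [45, 44, 14], b = [45, 44, 14]
After line 3 (append only mutates b): a = [45, 44, 14], b = [45, 44, 14, 73]
After line 4 (same = a is b; different objects -> False): same = False

False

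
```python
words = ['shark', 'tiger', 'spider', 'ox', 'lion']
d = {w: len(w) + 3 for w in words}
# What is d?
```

{'shark': 8, 'tiger': 8, 'spider': 9, 'ox': 5, 'lion': 7}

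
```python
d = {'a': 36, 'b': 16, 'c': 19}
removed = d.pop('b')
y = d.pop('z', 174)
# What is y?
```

After line 1: d = {'a': 36, 'b': 16, 'c': 19}
After line 2 (pop 'b' returns 16): d = {'a': 36, 'c': 19}, removed = 16
After line 3 (pop 'z' missing, returns default 174): d = {'a': 36, 'c': 19}, y = 174

174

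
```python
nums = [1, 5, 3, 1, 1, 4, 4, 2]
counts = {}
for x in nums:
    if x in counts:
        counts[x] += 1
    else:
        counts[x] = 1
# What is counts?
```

Initial: counts = {}, nums = [1, 5, 3, 1, 1, 4, 4, 2]
See 1: counts = {1: 1}
See 5: counts = {1: 1, 5: 1}
See 3: counts = {1: 1, 5: 1, 3: 1}
See 1: counts = {1: 2, 5: 1, 3: 1}
See 1: counts = {1: 3, 5: 1, 3: 1}
See 4: counts = {1: 3, 5: 1, 3: 1, 4: 1}
See 4: counts = {1: 3, 5: 1, 3: 1, 4: 2}
See 2: counts = {1: 3, 5: 1, 3: 1, 4: 2, 2: 1}

{1: 3, 5: 1, 3: 1, 4: 2, 2: 1}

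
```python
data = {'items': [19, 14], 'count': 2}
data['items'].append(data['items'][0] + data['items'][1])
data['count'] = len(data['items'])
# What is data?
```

After line 1: data = {'items': [19, 14], 'count': 2}
After line 2 (append 19 + 14 = 33): data = {'items': [19, 14, 33], 'count': 2}
After line 3 (count = len(items) = 3): data = {'items': [19, 14, 33], 'count': 3}

{'items': [19, 14, 33], 'count': 3}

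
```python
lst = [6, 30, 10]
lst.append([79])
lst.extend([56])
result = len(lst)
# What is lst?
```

After line 1: lst = [6, 30, 10]
After line 2 (append adds [79] as single element): lst = [6, 30, 10, [79]]
After line 3 (extend unpacks [56], adds 56): lst = [6, 30, 10, [79], 56]
After line 4: result = len(lst) = 5

[6, 30, 10, [79], 56]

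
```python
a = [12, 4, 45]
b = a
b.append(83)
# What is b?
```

After line 1: a = [12, 4, 45]
After line 2 (b = a is an alias, same object): a = [12, 4, 45], b = [12, 4, 45]
After line 3 (b.append mutates the shared list): a = [12, 4, 45, 83], b = [12, 4, 45, 83]

[12, 4, 45, 83]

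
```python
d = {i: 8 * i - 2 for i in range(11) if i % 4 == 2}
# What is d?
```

{2: 14, 6: 46, 10: 78}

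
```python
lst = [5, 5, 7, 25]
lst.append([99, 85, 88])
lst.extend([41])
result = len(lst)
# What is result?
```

After line 1: lst = [5, 5, 7, 25]
After line 2 (append adds [99, 85, 88] as single element): lst = [5, 5, 7, 25, [99, 85, 88]]
After line 3 (extend unpacks [41], adds 41): lst = [5, 5, 7, 25, [99, 85, 88], 41]
After line 4: result = len(lst) = 6

6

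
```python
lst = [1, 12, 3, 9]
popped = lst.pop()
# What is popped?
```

9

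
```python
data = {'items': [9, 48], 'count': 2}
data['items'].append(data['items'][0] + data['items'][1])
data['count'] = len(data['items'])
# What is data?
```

After line 1: data = {'items': [9, 48], 'count': 2}
After line 2 (append 9 + 48 = 57): data = {'items': [9, 48, 57], 'count': 2}
After line 3 (count = len(items) = 3): data = {'items': [9, 48, 57], 'count': 3}

{'items': [9, 48, 57], 'count': 3}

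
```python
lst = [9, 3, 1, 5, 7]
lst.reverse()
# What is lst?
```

[7, 5, 1, 3, 9]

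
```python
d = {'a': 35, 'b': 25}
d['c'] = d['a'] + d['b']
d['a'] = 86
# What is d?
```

After line 1: d = {'a': 35, 'b': 25}
After line 2 (d['c'] = 35 + 25): d = {'a': 35, 'b': 25, 'c': 60}
After line 3: d = {'a': 86, 'b': 25, 'c': 60}

{'a': 86, 'b': 25, 'c': 60}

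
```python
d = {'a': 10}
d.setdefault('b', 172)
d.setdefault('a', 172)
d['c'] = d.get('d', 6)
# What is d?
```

After line 1: d = {'a': 10}
After line 2 (setdefault adds 'b'=172): d = {'a': 10, 'b': 172}
After line 3 (setdefault 'a' no-op, already exists): d = {'a': 10, 'b': 172}
After line 4 (get('d', 6) returns default since 'd' not in d): d = {'a': 10, 'b': 172, 'c': 6}

{'a': 10, 'b': 172, 'c': 6}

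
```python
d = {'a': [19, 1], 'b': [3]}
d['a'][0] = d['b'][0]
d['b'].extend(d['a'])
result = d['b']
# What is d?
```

After line 1: d = {'a': [19, 1], 'b': [3]}
After line 2 (a[0] = b[0] = 3): d = {'a': [3, 1], 'b': [3]}
After line 3 (b.extend(a) appends [3, 1]): d = {'a': [3, 1], 'b': [3, 3, 1]}
After line 4: result = d['b'] = [3, 3, 1]

{'a': [3, 1], 'b': [3, 3, 1]}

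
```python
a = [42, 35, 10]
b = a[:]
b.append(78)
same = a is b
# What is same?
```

After line 1: a = [42, 35, 10]
After line 2 (b = a[:] is a shallow copy, new object): a = [42, 35, 10], b = [42, 35, 10]
After line 3 (append only mutates b): a = [42, 35, 10], b = [42, 35, 10, 78]
After line 4 (same = a is b; different objects -> False): same = False

False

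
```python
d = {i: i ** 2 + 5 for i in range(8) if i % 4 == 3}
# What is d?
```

{3: 14, 7: 54}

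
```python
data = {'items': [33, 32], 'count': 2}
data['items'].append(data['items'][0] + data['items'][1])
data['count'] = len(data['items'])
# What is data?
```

After line 1: data = {'items': [33, 32], 'count': 2}
After line 2 (append 33 + 32 = 65): data = {'items': [33, 32, 65], 'count': 2}
After line 3 (count = len(items) = 3): data = {'items': [33, 32, 65], 'count': 3}

{'items': [33, 32, 65], 'count': 3}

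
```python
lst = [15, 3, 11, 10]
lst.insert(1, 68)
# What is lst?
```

[15, 68, 3, 11, 10]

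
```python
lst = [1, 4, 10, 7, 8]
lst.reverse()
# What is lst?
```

[8, 7, 10, 4, 1]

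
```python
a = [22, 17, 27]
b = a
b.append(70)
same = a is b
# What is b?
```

After line 1: a = [22, 17, 27]
After line 2 (b = a is an alias, same object): a = [22, 17, 27], b = [22, 17, 27]
After line 3 (b.append mutates the shared list): a = [22, 17, 27, 70], b = [22, 17, 27, 70]
After line 4 (same = a is b; same object -> True): same = True

[22, 17, 27, 70]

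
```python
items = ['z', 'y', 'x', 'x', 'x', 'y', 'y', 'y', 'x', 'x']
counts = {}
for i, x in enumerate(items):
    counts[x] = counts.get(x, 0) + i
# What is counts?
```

Initial: counts = {}, items = ['z', 'y', 'x', 'x', 'x', 'y', 'y', 'y', 'x', 'x']
i=0, x='z': counts = {'z': 0}
i=1, x='y': counts = {'z': 0, 'y': 1}
i=2, x='x': counts = {'z': 0, 'y': 1, 'x': 2}
i=3, x='x': counts = {'z': 0, 'y': 1, 'x': 5}
i=4, x='x': counts = {'z': 0, 'y': 1, 'x': 9}
i=5, x='y': counts = {'z': 0, 'y': 6, 'x': 9}
i=6, x='y': counts = {'z': 0, 'y': 12, 'x': 9}
i=7, x='y': counts = {'z': 0, 'y': 19, 'x': 9}
i=8, x='x': counts = {'z': 0, 'y': 19, 'x': 17}
i=9, x='x': counts = {'z': 0, 'y': 19, 'x': 26}

{'z': 0, 'y': 19, 'x': 26}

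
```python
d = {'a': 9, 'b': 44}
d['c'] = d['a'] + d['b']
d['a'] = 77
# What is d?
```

After line 1: d = {'a': 9, 'b': 44}
After line 2 (d['c'] = 9 + 44): d = {'a': 9, 'b': 44, 'c': 53}
After line 3: d = {'a': 77, 'b': 44, 'c': 53}

{'a': 77, 'b': 44, 'c': 53}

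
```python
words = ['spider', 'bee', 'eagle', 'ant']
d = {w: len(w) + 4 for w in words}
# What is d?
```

{'spider': 10, 'bee': 7, 'eagle': 9, 'ant': 7}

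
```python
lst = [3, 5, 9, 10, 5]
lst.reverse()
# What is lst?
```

[5, 10, 9, 5, 3]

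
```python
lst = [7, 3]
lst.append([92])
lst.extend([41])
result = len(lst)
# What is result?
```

After line 1: lst = [7, 3]
After line 2 (append adds [92] as single element): lst = [7, 3, [92]]
After line 3 (extend unpacks [41], adds 41): lst = [7, 3, [92], 41]
After line 4: result = len(lst) = 4

4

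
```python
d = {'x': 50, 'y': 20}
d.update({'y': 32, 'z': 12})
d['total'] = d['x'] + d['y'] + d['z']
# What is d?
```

After line 1: d = {'x': 50, 'y': 20}
After line 2 (y overwritten, z added): d = {'x': 50, 'y': 32, 'z': 12}
After line 3 (total = 50 + 32 + 12 = 94): d = {'x': 50, 'y': 32, 'z': 12, 'total': 94}

{'x': 50, 'y': 32, 'z': 12, 'total': 94}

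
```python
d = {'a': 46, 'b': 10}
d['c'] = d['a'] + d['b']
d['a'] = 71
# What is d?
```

After line 1: d = {'a': 46, 'b': 10}
After line 2 (d['c'] = 46 + 10): d = {'a': 46, 'b': 10, 'c': 56}
After line 3: d = {'a': 71, 'b': 10, 'c': 56}

{'a': 71, 'b': 10, 'c': 56}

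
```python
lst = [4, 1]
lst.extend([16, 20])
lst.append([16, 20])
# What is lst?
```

After line 1: lst = [4, 1]
After line 2 (extend unpacks [16, 20]): lst = [4, 1, 16, 20]
After line 3 (append adds [16, 20] as single element): lst = [4, 1, 16, 20, [16, 20]]

[4, 1, 16, 20, [16, 20]]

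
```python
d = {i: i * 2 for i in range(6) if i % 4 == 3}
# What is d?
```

{3: 6}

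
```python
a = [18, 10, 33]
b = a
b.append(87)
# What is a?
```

After line 1: a = [18, 10, 33]
After line 2 (b = a is an alias, same object): a = [18, 10, 33], b = [18, 10, 33]
After line 3 (b.append mutates the shared list): a = [18, 10, 33, 87], b = [18, 10, 33, 87]

[18, 10, 33, 87]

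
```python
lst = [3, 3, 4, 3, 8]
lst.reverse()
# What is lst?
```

[8, 3, 4, 3, 3]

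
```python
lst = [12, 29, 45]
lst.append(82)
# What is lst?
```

[12, 29, 45, 82]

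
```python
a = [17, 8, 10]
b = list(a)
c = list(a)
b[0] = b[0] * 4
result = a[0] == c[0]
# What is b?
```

After line 1: a = [17, 8, 10]
After line 2 (b = list(a), copy): a = [17, 8, 10], b = [17, 8, 10]
After line 3 (c = list(a) is a copy, new object): c = [17, 8, 10]
After line 4 (b[0] = 17 * 4 = 68; only b mutates (copy)): a = [17, 8, 10], b = [68, 8, 10], c = [17, 8, 10]
After line 5 (a[0] = 17, c[0] = 17; result = True)

[68, 8, 10]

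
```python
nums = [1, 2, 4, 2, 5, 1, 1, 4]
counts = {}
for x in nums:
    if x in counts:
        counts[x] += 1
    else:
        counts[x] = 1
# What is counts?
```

Initial: counts = {}, nums = [1, 2, 4, 2, 5, 1, 1, 4]
See 1: counts = {1: 1}
See 2: counts = {1: 1, 2: 1}
See 4: counts = {1: 1, 2: 1, 4: 1}
See 2: counts = {1: 1, 2: 2, 4: 1}
See 5: counts = {1: 1, 2: 2, 4: 1, 5: 1}
See 1: counts = {1: 2, 2: 2, 4: 1, 5: 1}
See 1: counts = {1: 3, 2: 2, 4: 1, 5: 1}
See 4: counts = {1: 3, 2: 2, 4: 2, 5: 1}

{1: 3, 2: 2, 4: 2, 5: 1}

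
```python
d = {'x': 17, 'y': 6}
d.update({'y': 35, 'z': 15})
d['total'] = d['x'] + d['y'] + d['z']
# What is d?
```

After line 1: d = {'x': 17, 'y': 6}
After line 2 (y overwritten, z added): d = {'x': 17, 'y': 35, 'z': 15}
After line 3 (total = 17 + 35 + 15 = 67): d = {'x': 17, 'y': 35, 'z': 15, 'total': 67}

{'x': 17, 'y': 35, 'z': 15, 'total': 67}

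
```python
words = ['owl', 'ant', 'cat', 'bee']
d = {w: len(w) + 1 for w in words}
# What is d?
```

{'owl': 4, 'ant': 4, 'cat': 4, 'bee': 4}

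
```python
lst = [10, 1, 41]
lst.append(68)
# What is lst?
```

[10, 1, 41, 68]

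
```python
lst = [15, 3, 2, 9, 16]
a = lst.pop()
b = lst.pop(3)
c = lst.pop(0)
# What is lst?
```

After line 1: lst = [15, 3, 2, 9, 16]
After line 2 (pop() -> a = 16): lst = [15, 3, 2, 9]
After line 3 (pop(3) -> b = 9): lst = [15, 3, 2]
After line 4 (pop(0) -> c = 15): lst = [3, 2]

[3, 2]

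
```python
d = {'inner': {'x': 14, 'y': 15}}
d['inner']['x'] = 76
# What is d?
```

After line 1: d = {'inner': {'x': 14, 'y': 15}}
After line 2 (inner x overwritten): d = {'inner': {'x': 76, 'y': 15}}

{'inner': {'x': 76, 'y': 15}}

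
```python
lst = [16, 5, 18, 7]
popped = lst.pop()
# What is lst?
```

[16, 5, 18]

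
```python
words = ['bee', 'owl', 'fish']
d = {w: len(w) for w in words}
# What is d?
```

{'bee': 3, 'owl': 3, 'fish': 4}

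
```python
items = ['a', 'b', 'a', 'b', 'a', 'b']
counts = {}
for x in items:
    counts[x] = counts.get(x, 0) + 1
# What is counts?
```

Initial: counts = {}, items = ['a', 'b', 'a', 'b', 'a', 'b']
See 'a': counts = {'a': 1}
See 'b': counts = {'a': 1, 'b': 1}
See 'a': counts = {'a': 2, 'b': 1}
See 'b': counts = {'a': 2, 'b': 2}
See 'a': counts = {'a': 3, 'b': 2}
See 'b': counts = {'a': 3, 'b': 3}

{'a': 3, 'b': 3}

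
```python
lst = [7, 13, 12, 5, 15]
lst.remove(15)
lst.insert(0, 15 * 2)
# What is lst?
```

After line 1: lst = [7, 13, 12, 5, 15]
After line 2 (remove first 15): lst = [7, 13, 12, 5]
After line 3 (insert 30 at index 0): lst = [30, 7, 13, 12, 5]

[30, 7, 13, 12, 5]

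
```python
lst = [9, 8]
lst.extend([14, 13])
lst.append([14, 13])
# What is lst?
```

After line 1: lst = [9, 8]
After line 2 (extend unpacks [14, 13]): lst = [9, 8, 14, 13]
After line 3 (append adds [14, 13] as single element): lst = [9, 8, 14, 13, [14, 13]]

[9, 8, 14, 13, [14, 13]]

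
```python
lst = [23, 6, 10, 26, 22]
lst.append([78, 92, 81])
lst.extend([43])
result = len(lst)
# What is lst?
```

After line 1: lst = [23, 6, 10, 26, 22]
After line 2 (append adds [78, 92, 81] as single element): lst = [23, 6, 10, 26, 22, [78, 92, 81]]
After line 3 (extend unpacks [43], adds 43): lst = [23, 6, 10, 26, 22, [78, 92, 81], 43]
After line 4: result = len(lst) = 7

[23, 6, 10, 26, 22, [78, 92, 81], 43]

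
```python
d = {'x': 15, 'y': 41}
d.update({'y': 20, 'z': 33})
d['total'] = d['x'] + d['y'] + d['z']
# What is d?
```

After line 1: d = {'x': 15, 'y': 41}
After line 2 (y overwritten, z added): d = {'x': 15, 'y': 20, 'z': 33}
After line 3 (total = 15 + 20 + 33 = 68): d = {'x': 15, 'y': 20, 'z': 33, 'total': 68}

{'x': 15, 'y': 20, 'z': 33, 'total': 68}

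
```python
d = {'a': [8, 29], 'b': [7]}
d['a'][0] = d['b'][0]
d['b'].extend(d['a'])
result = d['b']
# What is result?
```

After line 1: d = {'a': [8, 29], 'b': [7]}
After line 2 (a[0] = b[0] = 7): d = {'a': [7, 29], 'b': [7]}
After line 3 (b.extend(a) appends [7, 29]): d = {'a': [7, 29], 'b': [7, 7, 29]}
After line 4: result = d['b'] = [7, 7, 29]

[7, 7, 29]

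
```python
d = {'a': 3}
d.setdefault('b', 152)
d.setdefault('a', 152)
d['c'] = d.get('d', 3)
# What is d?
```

After line 1: d = {'a': 3}
After line 2 (setdefault adds 'b'=152): d = {'a': 3, 'b': 152}
After line 3 (setdefault 'a' no-op, already exists): d = {'a': 3, 'b': 152}
After line 4 (get('d', 3) returns default since 'd' not in d): d = {'a': 3, 'b': 152, 'c': 3}

{'a': 3, 'b': 152, 'c': 3}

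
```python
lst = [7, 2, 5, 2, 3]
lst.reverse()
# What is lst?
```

[3, 2, 5, 2, 7]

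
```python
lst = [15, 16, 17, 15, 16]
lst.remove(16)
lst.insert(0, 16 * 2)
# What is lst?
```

After line 1: lst = [15, 16, 17, 15, 16]
After line 2 (remove first 16): lst = [15, 17, 15, 16]
After line 3 (insert 32 at index 0): lst = [32, 15, 17, 15, 16]

[32, 15, 17, 15, 16]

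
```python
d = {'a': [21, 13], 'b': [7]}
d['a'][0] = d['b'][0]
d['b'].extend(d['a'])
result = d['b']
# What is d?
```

After line 1: d = {'a': [21, 13], 'b': [7]}
After line 2 (a[0] = b[0] = 7): d = {'a': [7, 13], 'b': [7]}
After line 3 (b.extend(a) appends [7, 13]): d = {'a': [7, 13], 'b': [7, 7, 13]}
After line 4: result = d['b'] = [7, 7, 13]

{'a': [7, 13], 'b': [7, 7, 13]}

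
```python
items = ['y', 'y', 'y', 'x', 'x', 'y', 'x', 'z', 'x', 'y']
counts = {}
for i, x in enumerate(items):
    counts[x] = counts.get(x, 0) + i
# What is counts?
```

Initial: counts = {}, items = ['y', 'y', 'y', 'x', 'x', 'y', 'x', 'z', 'x', 'y']
i=0, x='y': counts = {'y': 0}
i=1, x='y': counts = {'y': 1}
i=2, x='y': counts = {'y': 3}
i=3, x='x': counts = {'y': 3, 'x': 3}
i=4, x='x': counts = {'y': 3, 'x': 7}
i=5, x='y': counts = {'y': 8, 'x': 7}
i=6, x='x': counts = {'y': 8, 'x': 13}
i=7, x='z': counts = {'y': 8, 'x': 13, 'z': 7}
i=8, x='x': counts = {'y': 8, 'x': 21, 'z': 7}
i=9, x='y': counts = {'y': 17, 'x': 21, 'z': 7}

{'y': 17, 'x': 21, 'z': 7}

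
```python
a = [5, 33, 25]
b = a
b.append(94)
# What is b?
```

After line 1: a = [5, 33, 25]
After line 2 (b = a is an alias, same object): a = [5, 33, 25], b = [5, 33, 25]
After line 3 (b.append mutates the shared list): a = [5, 33, 25, 94], b = [5, 33, 25, 94]

[5, 33, 25, 94]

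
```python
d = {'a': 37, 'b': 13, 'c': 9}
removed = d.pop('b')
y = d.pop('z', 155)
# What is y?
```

After line 1: d = {'a': 37, 'b': 13, 'c': 9}
After line 2 (pop 'b' returns 13): d = {'a': 37, 'c': 9}, removed = 13
After line 3 (pop 'z' missing, returns default 155): d = {'a': 37, 'c': 9}, y = 155

155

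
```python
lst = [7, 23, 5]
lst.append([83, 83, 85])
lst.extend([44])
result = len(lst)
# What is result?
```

After line 1: lst = [7, 23, 5]
After line 2 (append adds [83, 83, 85] as single element): lst = [7, 23, 5, [83, 83, 85]]
After line 3 (extend unpacks [44], adds 44): lst = [7, 23, 5, [83, 83, 85], 44]
After line 4: result = len(lst) = 5

5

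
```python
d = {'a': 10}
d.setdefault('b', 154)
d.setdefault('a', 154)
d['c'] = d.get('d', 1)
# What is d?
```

After line 1: d = {'a': 10}
After line 2 (setdefault adds 'b'=154): d = {'a': 10, 'b': 154}
After line 3 (setdefault 'a' no-op, already exists): d = {'a': 10, 'b': 154}
After line 4 (get('d', 1) returns default since 'd' not in d): d = {'a': 10, 'b': 154, 'c': 1}

{'a': 10, 'b': 154, 'c': 1}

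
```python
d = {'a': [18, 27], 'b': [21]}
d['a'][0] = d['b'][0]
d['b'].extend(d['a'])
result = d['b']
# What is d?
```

After line 1: d = {'a': [18, 27], 'b': [21]}
After line 2 (a[0] = b[0] = 21): d = {'a': [21, 27], 'b': [21]}
After line 3 (b.extend(a) appends [21, 27]): d = {'a': [21, 27], 'b': [21, 21, 27]}
After line 4: result = d['b'] = [21, 21, 27]

{'a': [21, 27], 'b': [21, 21, 27]}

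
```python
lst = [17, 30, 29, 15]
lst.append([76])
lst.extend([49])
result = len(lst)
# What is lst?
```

After line 1: lst = [17, 30, 29, 15]
After line 2 (append adds [76] as single element): lst = [17, 30, 29, 15, [76]]
After line 3 (extend unpacks [49], adds 49): lst = [17, 30, 29, 15, [76], 49]
After line 4: result = len(lst) = 6

[17, 30, 29, 15, [76], 49]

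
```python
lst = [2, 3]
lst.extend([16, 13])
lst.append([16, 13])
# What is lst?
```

After line 1: lst = [2, 3]
After line 2 (extend unpacks [16, 13]): lst = [2, 3, 16, 13]
After line 3 (append adds [16, 13] as single element): lst = [2, 3, 16, 13, [16, 13]]

[2, 3, 16, 13, [16, 13]]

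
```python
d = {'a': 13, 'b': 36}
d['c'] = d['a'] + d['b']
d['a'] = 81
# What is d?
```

After line 1: d = {'a': 13, 'b': 36}
After line 2 (d['c'] = 13 + 36): d = {'a': 13, 'b': 36, 'c': 49}
After line 3: d = {'a': 81, 'b': 36, 'c': 49}

{'a': 81, 'b': 36, 'c': 49}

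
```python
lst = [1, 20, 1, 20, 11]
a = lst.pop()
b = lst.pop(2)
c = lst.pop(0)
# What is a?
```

After line 1: lst = [1, 20, 1, 20, 11]
After line 2 (pop() -> a = 11): lst = [1, 20, 1, 20]
After line 3 (pop(2) -> b = 1): lst = [1, 20, 20]
After line 4 (pop(0) -> c = 1): lst = [20, 20]

11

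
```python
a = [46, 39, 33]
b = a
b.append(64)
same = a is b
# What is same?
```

After line 1: a = [46, 39, 33]
After line 2 (b = a is an alias, same object): a = [46, 39, 33], b = [46, 39, 33]
After line 3 (b.append mutates the shared list): a = [46, 39, 33, 64], b = [46, 39, 33, 64]
After line 4 (same = a is b; same object -> True): same = True

True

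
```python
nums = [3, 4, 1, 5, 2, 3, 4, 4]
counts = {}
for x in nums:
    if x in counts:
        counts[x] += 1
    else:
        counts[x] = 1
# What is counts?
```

Initial: counts = {}, nums = [3, 4, 1, 5, 2, 3, 4, 4]
See 3: counts = {3: 1}
See 4: counts = {3: 1, 4: 1}
See 1: counts = {3: 1, 4: 1, 1: 1}
See 5: counts = {3: 1, 4: 1, 1: 1, 5: 1}
See 2: counts = {3: 1, 4: 1, 1: 1, 5: 1, 2: 1}
See 3: counts = {3: 2, 4: 1, 1: 1, 5: 1, 2: 1}
See 4: counts = {3: 2, 4: 2, 1: 1, 5: 1, 2: 1}
See 4: counts = {3: 2, 4: 3, 1: 1, 5: 1, 2: 1}

{3: 2, 4: 3, 1: 1, 5: 1, 2: 1}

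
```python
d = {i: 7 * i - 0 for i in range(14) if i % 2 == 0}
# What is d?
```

{0: 0, 2: 14, 4: 28, 6: 42, 8: 56, 10: 70, 12: 84}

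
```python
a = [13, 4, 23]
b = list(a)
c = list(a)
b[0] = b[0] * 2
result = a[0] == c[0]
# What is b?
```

After line 1: a = [13, 4, 23]
After line 2 (b = list(a), copy): a = [13, 4, 23], b = [13, 4, 23]
After line 3 (c = list(a) is a copy, new object): c = [13, 4, 23]
After line 4 (b[0] = 13 * 2 = 26; only b mutates (copy)): a = [13, 4, 23], b = [26, 4, 23], c = [13, 4, 23]
After line 5 (a[0] = 13, c[0] = 13; result = True)

[26, 4, 23]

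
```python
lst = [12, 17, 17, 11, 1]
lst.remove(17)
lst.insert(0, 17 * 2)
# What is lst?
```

After line 1: lst = [12, 17, 17, 11, 1]
After line 2 (remove first 17): lst = [12, 17, 11, 1]
After line 3 (insert 34 at index 0): lst = [34, 12, 17, 11, 1]

[34, 12, 17, 11, 1]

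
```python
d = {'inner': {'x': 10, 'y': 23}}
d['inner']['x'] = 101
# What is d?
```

After line 1: d = {'inner': {'x': 10, 'y': 23}}
After line 2 (inner x overwritten): d = {'inner': {'x': 101, 'y': 23}}

{'inner': {'x': 101, 'y': 23}}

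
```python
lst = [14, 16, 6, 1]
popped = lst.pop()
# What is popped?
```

1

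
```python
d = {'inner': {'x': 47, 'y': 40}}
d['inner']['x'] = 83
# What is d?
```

After line 1: d = {'inner': {'x': 47, 'y': 40}}
After line 2 (inner x overwritten): d = {'inner': {'x': 83, 'y': 40}}

{'inner': {'x': 83, 'y': 40}}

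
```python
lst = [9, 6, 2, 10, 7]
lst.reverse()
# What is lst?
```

[7, 10, 2, 6, 9]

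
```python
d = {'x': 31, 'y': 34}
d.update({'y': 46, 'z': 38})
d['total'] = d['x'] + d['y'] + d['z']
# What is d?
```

After line 1: d = {'x': 31, 'y': 34}
After line 2 (y overwritten, z added): d = {'x': 31, 'y': 46, 'z': 38}
After line 3 (total = 31 + 46 + 38 = 115): d = {'x': 31, 'y': 46, 'z': 38, 'total': 115}

{'x': 31, 'y': 46, 'z': 38, 'total': 115}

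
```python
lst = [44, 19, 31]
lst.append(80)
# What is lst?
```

[44, 19, 31, 80]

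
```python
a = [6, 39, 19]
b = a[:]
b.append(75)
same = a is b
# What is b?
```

After line 1: a = [6, 39, 19]
After line 2 (b = a[:] is a shallow copy, new object): a = [6, 39, 19], b = [6, 39, 19]
After line 3 (append only mutates b): a = [6, 39, 19], b = [6, 39, 19, 75]
After line 4 (same = a is b; different objects -> False): same = False

[6, 39, 19, 75]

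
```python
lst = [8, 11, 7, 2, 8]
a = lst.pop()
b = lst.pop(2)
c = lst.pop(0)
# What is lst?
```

After line 1: lst = [8, 11, 7, 2, 8]
After line 2 (pop() -> a = 8): lst = [8, 11, 7, 2]
After line 3 (pop(2) -> b = 7): lst = [8, 11, 2]
After line 4 (pop(0) -> c = 8): lst = [11, 2]

[11, 2]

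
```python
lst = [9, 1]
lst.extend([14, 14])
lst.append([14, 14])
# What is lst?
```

After line 1: lst = [9, 1]
After line 2 (extend unpacks [14, 14]): lst = [9, 1, 14, 14]
After line 3 (append adds [14, 14] as single element): lst = [9, 1, 14, 14, [14, 14]]

[9, 1, 14, 14, [14, 14]]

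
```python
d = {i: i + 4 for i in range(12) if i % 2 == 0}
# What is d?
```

{0: 4, 2: 6, 4: 8, 6: 10, 8: 12, 10: 14}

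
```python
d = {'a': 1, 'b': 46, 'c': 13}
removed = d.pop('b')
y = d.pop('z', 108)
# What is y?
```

After line 1: d = {'a': 1, 'b': 46, 'c': 13}
After line 2 (pop 'b' returns 46): d = {'a': 1, 'c': 13}, removed = 46
After line 3 (pop 'z' missing, returns default 108): d = {'a': 1, 'c': 13}, y = 108

108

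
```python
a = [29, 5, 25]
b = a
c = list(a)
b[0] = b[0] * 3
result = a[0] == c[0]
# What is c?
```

After line 1: a = [29, 5, 25]
After line 2 (b = a, alias): a = [29, 5, 25], b = [29, 5, 25]
After line 3 (c = list(a) is a copy, new object): c = [29, 5, 25]
After line 4 (b[0] = 29 * 3 = 87; mutates shared a/b): a = b = [87, 5, 25], c = [29, 5, 25]
After line 5 (a[0] = 87, c[0] = 29; result = False)

[29, 5, 25]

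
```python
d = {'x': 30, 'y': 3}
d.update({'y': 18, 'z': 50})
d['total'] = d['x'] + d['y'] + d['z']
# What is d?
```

After line 1: d = {'x': 30, 'y': 3}
After line 2 (y overwritten, z added): d = {'x': 30, 'y': 18, 'z': 50}
After line 3 (total = 30 + 18 + 50 = 98): d = {'x': 30, 'y': 18, 'z': 50, 'total': 98}

{'x': 30, 'y': 18, 'z': 50, 'total': 98}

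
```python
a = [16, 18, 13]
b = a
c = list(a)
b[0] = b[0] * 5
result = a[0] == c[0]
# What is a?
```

After line 1: a = [16, 18, 13]
After line 2 (b = a, alias): a = [16, 18, 13], b = [16, 18, 13]
After line 3 (c = list(a) is a copy, new object): c = [16, 18, 13]
After line 4 (b[0] = 16 * 5 = 80; mutates shared a/b): a = b = [80, 18, 13], c = [16, 18, 13]
After line 5 (a[0] = 80, c[0] = 16; result = False)

[80, 18, 13]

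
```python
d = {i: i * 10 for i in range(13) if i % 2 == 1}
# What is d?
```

{1: 10, 3: 30, 5: 50, 7: 70, 9: 90, 11: 110}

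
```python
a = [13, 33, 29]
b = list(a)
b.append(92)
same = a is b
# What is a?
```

After line 1: a = [13, 33, 29]
After line 2 (b = list(a) is a shallow copy, new object): a = [13, 33, 29], b = [13, 33, 29]
After line 3 (append only mutates b): a = [13, 33, 29], b = [13, 33, 29, 92]
After line 4 (same = a is b; different objects -> False): same = False

[13, 33, 29]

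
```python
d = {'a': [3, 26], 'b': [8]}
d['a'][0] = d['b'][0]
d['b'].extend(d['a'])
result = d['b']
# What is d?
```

After line 1: d = {'a': [3, 26], 'b': [8]}
After line 2 (a[0] = b[0] = 8): d = {'a': [8, 26], 'b': [8]}
After line 3 (b.extend(a) appends [8, 26]): d = {'a': [8, 26], 'b': [8, 8, 26]}
After line 4: result = d['b'] = [8, 8, 26]

{'a': [8, 26], 'b': [8, 8, 26]}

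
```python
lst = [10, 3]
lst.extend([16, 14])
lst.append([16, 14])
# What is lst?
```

After line 1: lst = [10, 3]
After line 2 (extend unpacks [16, 14]): lst = [10, 3, 16, 14]
After line 3 (append adds [16, 14] as single element): lst = [10, 3, 16, 14, [16, 14]]

[10, 3, 16, 14, [16, 14]]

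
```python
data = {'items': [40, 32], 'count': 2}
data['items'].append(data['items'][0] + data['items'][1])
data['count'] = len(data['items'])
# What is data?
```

After line 1: data = {'items': [40, 32], 'count': 2}
After line 2 (append 40 + 32 = 72): data = {'items': [40, 32, 72], 'count': 2}
After line 3 (count = len(items) = 3): data = {'items': [40, 32, 72], 'count': 3}

{'items': [40, 32, 72], 'count': 3}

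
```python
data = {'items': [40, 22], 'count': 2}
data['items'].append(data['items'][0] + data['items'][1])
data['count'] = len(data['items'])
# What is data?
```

After line 1: data = {'items': [40, 22], 'count': 2}
After line 2 (append 40 + 22 = 62): data = {'items': [40, 22, 62], 'count': 2}
After line 3 (count = len(items) = 3): data = {'items': [40, 22, 62], 'count': 3}

{'items': [40, 22, 62], 'count': 3}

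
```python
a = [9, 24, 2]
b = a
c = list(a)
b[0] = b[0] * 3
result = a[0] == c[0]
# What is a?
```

After line 1: a = [9, 24, 2]
After line 2 (b = a, alias): a = [9, 24, 2], b = [9, 24, 2]
After line 3 (c = list(a) is a copy, new object): c = [9, 24, 2]
After line 4 (b[0] = 9 * 3 = 27; mutates shared a/b): a = b = [27, 24, 2], c = [9, 24, 2]
After line 5 (a[0] = 27, c[0] = 9; result = False)

[27, 24, 2]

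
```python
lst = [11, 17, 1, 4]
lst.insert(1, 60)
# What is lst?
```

[11, 60, 17, 1, 4]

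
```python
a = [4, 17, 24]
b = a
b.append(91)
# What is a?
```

After line 1: a = [4, 17, 24]
After line 2 (b = a is an alias, same object): a = [4, 17, 24], b = [4, 17, 24]
After line 3 (b.append mutates the shared list): a = [4, 17, 24, 91], b = [4, 17, 24, 91]

[4, 17, 24, 91]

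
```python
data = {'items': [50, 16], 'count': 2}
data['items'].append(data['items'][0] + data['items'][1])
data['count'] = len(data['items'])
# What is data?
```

After line 1: data = {'items': [50, 16], 'count': 2}
After line 2 (append 50 + 16 = 66): data = {'items': [50, 16, 66], 'count': 2}
After line 3 (count = len(items) = 3): data = {'items': [50, 16, 66], 'count': 3}

{'items': [50, 16, 66], 'count': 3}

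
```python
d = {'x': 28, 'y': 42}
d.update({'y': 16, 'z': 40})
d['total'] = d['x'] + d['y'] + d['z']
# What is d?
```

After line 1: d = {'x': 28, 'y': 42}
After line 2 (y overwritten, z added): d = {'x': 28, 'y': 16, 'z': 40}
After line 3 (total = 28 + 16 + 40 = 84): d = {'x': 28, 'y': 16, 'z': 40, 'total': 84}

{'x': 28, 'y': 16, 'z': 40, 'total': 84}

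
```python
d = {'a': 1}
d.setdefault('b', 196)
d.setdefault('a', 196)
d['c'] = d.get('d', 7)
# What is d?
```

After line 1: d = {'a': 1}
After line 2 (setdefault adds 'b'=196): d = {'a': 1, 'b': 196}
After line 3 (setdefault 'a' no-op, already exists): d = {'a': 1, 'b': 196}
After line 4 (get('d', 7) returns default since 'd' not in d): d = {'a': 1, 'b': 196, 'c': 7}

{'a': 1, 'b': 196, 'c': 7}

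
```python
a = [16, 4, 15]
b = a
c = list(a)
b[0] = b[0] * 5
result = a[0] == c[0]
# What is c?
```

After line 1: a = [16, 4, 15]
After line 2 (b = a, alias): a = [16, 4, 15], b = [16, 4, 15]
After line 3 (c = list(a) is a copy, new object): c = [16, 4, 15]
After line 4 (b[0] = 16 * 5 = 80; mutates shared a/b): a = b = [80, 4, 15], c = [16, 4, 15]
After line 5 (a[0] = 80, c[0] = 16; result = False)

[16, 4, 15]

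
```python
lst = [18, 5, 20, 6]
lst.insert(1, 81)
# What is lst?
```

[18, 81, 5, 20, 6]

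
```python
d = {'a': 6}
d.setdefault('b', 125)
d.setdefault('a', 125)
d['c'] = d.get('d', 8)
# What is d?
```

After line 1: d = {'a': 6}
After line 2 (setdefault adds 'b'=125): d = {'a': 6, 'b': 125}
After line 3 (setdefault 'a' no-op, already exists): d = {'a': 6, 'b': 125}
After line 4 (get('d', 8) returns default since 'd' not in d): d = {'a': 6, 'b': 125, 'c': 8}

{'a': 6, 'b': 125, 'c': 8}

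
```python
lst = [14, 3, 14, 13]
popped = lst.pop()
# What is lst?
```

[14, 3, 14]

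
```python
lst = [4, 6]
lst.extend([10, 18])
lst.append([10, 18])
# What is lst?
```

After line 1: lst = [4, 6]
After line 2 (extend unpacks [10, 18]): lst = [4, 6, 10, 18]
After line 3 (append adds [10, 18] as single element): lst = [4, 6, 10, 18, [10, 18]]

[4, 6, 10, 18, [10, 18]]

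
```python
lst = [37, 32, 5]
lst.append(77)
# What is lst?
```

[37, 32, 5, 77]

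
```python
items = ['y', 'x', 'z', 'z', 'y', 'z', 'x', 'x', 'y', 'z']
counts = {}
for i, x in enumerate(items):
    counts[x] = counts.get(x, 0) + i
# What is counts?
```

Initial: counts = {}, items = ['y', 'x', 'z', 'z', 'y', 'z', 'x', 'x', 'y', 'z']
i=0, x='y': counts = {'y': 0}
i=1, x='x': counts = {'y': 0, 'x': 1}
i=2, x='z': counts = {'y': 0, 'x': 1, 'z': 2}
i=3, x='z': counts = {'y': 0, 'x': 1, 'z': 5}
i=4, x='y': counts = {'y': 4, 'x': 1, 'z': 5}
i=5, x='z': counts = {'y': 4, 'x': 1, 'z': 10}
i=6, x='x': counts = {'y': 4, 'x': 7, 'z': 10}
i=7, x='x': counts = {'y': 4, 'x': 14, 'z': 10}
i=8, x='y': counts = {'y': 12, 'x': 14, 'z': 10}
i=9, x='z': counts = {'y': 12, 'x': 14, 'z': 19}

{'y': 12, 'x': 14, 'z': 19}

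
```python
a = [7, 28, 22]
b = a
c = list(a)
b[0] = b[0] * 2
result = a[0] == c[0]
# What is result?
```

After line 1: a = [7, 28, 22]
After line 2 (b = a, alias): a = [7, 28, 22], b = [7, 28, 22]
After line 3 (c = list(a) is a copy, new object): c = [7, 28, 22]
After line 4 (b[0] = 7 * 2 = 14; mutates shared a/b): a = b = [14, 28, 22], c = [7, 28, 22]
After line 5 (a[0] = 14, c[0] = 7; result = False)

False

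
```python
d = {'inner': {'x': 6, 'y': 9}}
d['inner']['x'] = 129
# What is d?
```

After line 1: d = {'inner': {'x': 6, 'y': 9}}
After line 2 (inner x overwritten): d = {'inner': {'x': 129, 'y': 9}}

{'inner': {'x': 129, 'y': 9}}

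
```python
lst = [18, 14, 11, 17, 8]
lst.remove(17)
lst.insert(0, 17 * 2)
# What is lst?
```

After line 1: lst = [18, 14, 11, 17, 8]
After line 2 (remove first 17): lst = [18, 14, 11, 8]
After line 3 (insert 34 at index 0): lst = [34, 18, 14, 11, 8]

[34, 18, 14, 11, 8]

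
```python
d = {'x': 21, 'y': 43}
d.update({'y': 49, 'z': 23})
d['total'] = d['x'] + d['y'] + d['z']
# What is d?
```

After line 1: d = {'x': 21, 'y': 43}
After line 2 (y overwritten, z added): d = {'x': 21, 'y': 49, 'z': 23}
After line 3 (total = 21 + 49 + 23 = 93): d = {'x': 21, 'y': 49, 'z': 23, 'total': 93}

{'x': 21, 'y': 49, 'z': 23, 'total': 93}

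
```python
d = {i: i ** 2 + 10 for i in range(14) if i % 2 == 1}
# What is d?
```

{1: 11, 3: 19, 5: 35, 7: 59, 9: 91, 11: 131, 13: 179}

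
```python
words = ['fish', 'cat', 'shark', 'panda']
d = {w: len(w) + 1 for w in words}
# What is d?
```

{'fish': 5, 'cat': 4, 'shark': 6, 'panda': 6}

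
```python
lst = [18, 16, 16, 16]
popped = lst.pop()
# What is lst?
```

[18, 16, 16]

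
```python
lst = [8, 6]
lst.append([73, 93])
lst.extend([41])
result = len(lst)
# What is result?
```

After line 1: lst = [8, 6]
After line 2 (append adds [73, 93] as single element): lst = [8, 6, [73, 93]]
After line 3 (extend unpacks [41], adds 41): lst = [8, 6, [73, 93], 41]
After line 4: result = len(lst) = 4

4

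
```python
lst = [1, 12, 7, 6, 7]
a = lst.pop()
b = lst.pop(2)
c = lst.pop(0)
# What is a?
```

After line 1: lst = [1, 12, 7, 6, 7]
After line 2 (pop() -> a = 7): lst = [1, 12, 7, 6]
After line 3 (pop(2) -> b = 7): lst = [1, 12, 6]
After line 4 (pop(0) -> c = 1): lst = [12, 6]

7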